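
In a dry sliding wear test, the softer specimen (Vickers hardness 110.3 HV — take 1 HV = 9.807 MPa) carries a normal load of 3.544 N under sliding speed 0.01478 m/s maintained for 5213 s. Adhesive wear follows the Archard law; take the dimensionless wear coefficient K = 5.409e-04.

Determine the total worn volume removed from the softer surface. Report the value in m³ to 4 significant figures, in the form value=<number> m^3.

Intermediates are printed rounded; the computation maintains exact precision — a lone final rounding: four significant digits.
Distance L = v·t = 0.01478 m/s × 5213 s = 77.05 m.
Hardness H = 110.3 HV × 9.807 MPa/HV = 1082 MPa = 1.082e+09 Pa.
As SI base values: W = 3.544 N, H = 1.082e+09 Pa, K = 5.409e-04.
Apply Archard: V = K·W·L/H = 5.409e-04 · 3.544 · 77.05 / 1.082e+09 = 1.365e-10 m³.

value=1.365e-10 m^3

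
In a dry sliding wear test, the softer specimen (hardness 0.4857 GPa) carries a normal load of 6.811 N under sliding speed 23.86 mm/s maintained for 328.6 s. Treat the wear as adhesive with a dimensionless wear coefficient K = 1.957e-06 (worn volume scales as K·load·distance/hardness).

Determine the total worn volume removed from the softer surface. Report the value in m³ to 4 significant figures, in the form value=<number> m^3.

Intermediate values are shown rounded — all arithmetic keeps full precision, and rounded just once, at four significant figures.
Convert: Sliding speed v = 23.86 mm/s = 0.02386 m/s. Distance covered L = v·t = 0.02386 m/s × 328.6 s = 7.840 m.
Convert: Hardness H = 0.4857 GPa = 4.857e+08 Pa.
In SI base units: W = 6.811 N, H = 4.857e+08 Pa, K = 1.957e-06.
Worn volume V = K·W·L/H = 1.957e-06 · 6.811 · 7.840 / 4.857e+08 = 2.152e-13 m³.

value=2.152e-13 m^3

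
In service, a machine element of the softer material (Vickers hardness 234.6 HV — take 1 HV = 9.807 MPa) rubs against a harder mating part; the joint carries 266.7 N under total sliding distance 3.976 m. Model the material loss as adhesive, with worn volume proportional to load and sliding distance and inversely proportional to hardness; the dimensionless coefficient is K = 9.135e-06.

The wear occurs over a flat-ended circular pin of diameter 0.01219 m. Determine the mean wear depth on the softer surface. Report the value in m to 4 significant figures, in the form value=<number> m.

Intermediates are displayed rounded; the computation maintains exact precision; rounded just once to 4 significant digits.
Hardness H = 234.6 HV × 9.807 MPa/HV = 2301 MPa = 2.301e+09 Pa.
Contact area A = π·d²/4 = π·(0.01219 m)²/4 = 1.167e-04 m².
SI base units throughout: W = 266.7 N, H = 2.301e+09 Pa, K = 9.135e-06.
By Archard's law, V = K·W·L/H = 9.135e-06 · 266.7 · 3.976 / 2.301e+09 = 4.210e-12 m³.
Depth of wear h = V/A = 4.210e-12 / 1.167e-04 = 3.608e-08 m.

value=3.608e-08 m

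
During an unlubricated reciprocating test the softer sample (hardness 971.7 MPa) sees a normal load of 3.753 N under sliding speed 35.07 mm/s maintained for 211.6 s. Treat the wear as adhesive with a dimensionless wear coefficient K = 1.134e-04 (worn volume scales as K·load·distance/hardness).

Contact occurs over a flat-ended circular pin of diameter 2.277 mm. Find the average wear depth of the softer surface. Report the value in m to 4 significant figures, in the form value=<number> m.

value=7.982e-07 m

Every step keeps exact precision; shown intermediates are rounded. Rounded once at the end to four significant figures.
Convert: Sliding speed v = 35.07 mm/s = 0.03507 m/s. Distance L = v·t = 0.03507 m/s × 211.6 s = 7.421 m.
Convert: Hardness H = 971.7 MPa = 9.717e+08 Pa.
Convert: Pin diameter d = 2.277 mm = 0.002277 m. Contact area A = π·d²/4 = π·(0.002277 m)²/4 = 4.072e-06 m².
Expressed in SI base units: W = 3.753 N, H = 9.717e+08 Pa, K = 1.134e-04.
By Archard's law, V = K·W·L/H = 1.134e-04 · 3.753 · 7.421 / 9.717e+08 = 3.250e-12 m³.
Average depth h = V/A = 3.250e-12 / 4.072e-06 = 7.982e-07 m.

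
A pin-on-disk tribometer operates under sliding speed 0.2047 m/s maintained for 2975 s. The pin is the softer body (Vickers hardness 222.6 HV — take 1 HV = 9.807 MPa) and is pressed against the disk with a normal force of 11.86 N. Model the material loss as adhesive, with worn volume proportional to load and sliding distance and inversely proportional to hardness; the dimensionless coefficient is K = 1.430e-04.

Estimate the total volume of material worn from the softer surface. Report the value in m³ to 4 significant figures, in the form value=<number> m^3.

Displayed values are rounded. Every step maintains full float precision. Rounded once at the end, at four significant digits.
Convert: Sliding distance L = v·t = 0.2047 m/s × 2975 s = 609.0 m.
Convert: Hardness H = 222.6 HV × 9.807 MPa/HV = 2183 MPa = 2.183e+09 Pa.
In SI base units, W = 11.86 N, H = 2.183e+09 Pa, K = 1.430e-04.
Volume removed: V = K·W·L/H = 1.430e-04 · 11.86 · 609.0 / 2.183e+09 = 4.731e-10 m³.

value=4.731e-10 m^3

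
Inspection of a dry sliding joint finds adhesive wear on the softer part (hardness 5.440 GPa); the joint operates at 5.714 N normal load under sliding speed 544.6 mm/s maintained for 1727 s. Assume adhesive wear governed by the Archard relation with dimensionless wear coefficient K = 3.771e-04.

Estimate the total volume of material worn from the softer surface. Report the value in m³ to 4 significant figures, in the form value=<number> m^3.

Intermediates are displayed rounded. The algebra keeps full float precision; a lone final rounding to 4 significant digits.
Sliding speed v = 544.6 mm/s = 0.5446 m/s. The distance L = v·t = 0.5446 m/s × 1727 s = 940.5 m.
Hardness H = 5.440 GPa = 5.440e+09 Pa.
Collected in SI base units: W = 5.714 N, H = 5.440e+09 Pa, K = 3.771e-04.
Apply Archard: V = K·W·L/H = 3.771e-04 · 5.714 · 940.5 / 5.440e+09 = 3.725e-10 m³.

value=3.725e-10 m^3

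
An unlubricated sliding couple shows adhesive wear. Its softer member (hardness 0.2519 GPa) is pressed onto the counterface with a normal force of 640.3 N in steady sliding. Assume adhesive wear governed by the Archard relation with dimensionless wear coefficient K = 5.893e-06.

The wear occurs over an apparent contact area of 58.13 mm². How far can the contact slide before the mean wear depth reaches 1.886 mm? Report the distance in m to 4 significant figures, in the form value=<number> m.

The computation holds full precision; printed values are rounded — rounded once at the end: four significant digits.
Convert: Hardness H = 0.2519 GPa = 2.519e+08 Pa.
Convert: Contact area A = 58.13 mm² = 5.813e-05 m².
Convert: Depth limit h_lim = 1.886 mm = 0.001886 m.
Expressed in SI base units: W = 640.3 N, H = 2.519e+08 Pa, K = 5.893e-06.
Wearable volume V_lim = h_lim·A = 0.001886 · 5.813e-05 = 1.096e-07 m³.
Sliding life L = V_lim·H/(K·W) = 1.096e-07 · 2.519e+08 / (5.893e-06 · 640.3) = 7319 m.

value=7319 m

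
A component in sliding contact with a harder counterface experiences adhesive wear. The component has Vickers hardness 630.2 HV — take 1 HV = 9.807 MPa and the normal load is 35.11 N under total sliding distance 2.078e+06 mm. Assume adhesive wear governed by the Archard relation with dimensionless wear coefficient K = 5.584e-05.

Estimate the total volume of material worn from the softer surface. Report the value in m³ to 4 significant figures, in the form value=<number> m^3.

value=6.592e-10 m^3

The algebra runs at exact precision; the intermediates are displayed rounded; rounded once at the end to four significant digits.
Convert: The distance L = 2.078e+06 mm = 2078 m.
Convert: Hardness H = 630.2 HV × 9.807 MPa/HV = 6180 MPa = 6.180e+09 Pa.
Restated in SI base units: W = 35.11 N, H = 6.180e+09 Pa, K = 5.584e-05.
Wear volume V = K·W·L/H = 5.584e-05 · 35.11 · 2078 / 6.180e+09 = 6.592e-10 m³.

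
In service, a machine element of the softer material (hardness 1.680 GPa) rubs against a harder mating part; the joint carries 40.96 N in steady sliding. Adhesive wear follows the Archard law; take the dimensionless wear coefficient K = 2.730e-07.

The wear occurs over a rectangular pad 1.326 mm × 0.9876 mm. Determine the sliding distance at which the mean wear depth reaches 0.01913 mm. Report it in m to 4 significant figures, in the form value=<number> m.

Intermediate values appear rounded. The computation holds full float precision; one last rounding: 4 significant digits.
Convert: Hardness H = 1.680 GPa = 1.680e+09 Pa.
Convert: Pad sides 1.326 mm × 0.9876 mm = 1.326e-03 m × 9.876e-04 m. Contact area A = 1.326e-03 m × 9.876e-04 m = 1.310e-06 m².
Convert: Depth limit h_lim = 0.01913 mm = 1.913e-05 m.
Expressed in SI base units: W = 40.96 N, H = 1.680e+09 Pa, K = 2.730e-07.
At the depth limit, V_lim = h_lim·A = 1.913e-05 · 1.310e-06 = 2.505e-11 m³.
Inverting, life L = V_lim·H/(K·W) = 2.505e-11 · 1.680e+09 / (2.730e-07 · 40.96) = 3764 m.

value=3764 m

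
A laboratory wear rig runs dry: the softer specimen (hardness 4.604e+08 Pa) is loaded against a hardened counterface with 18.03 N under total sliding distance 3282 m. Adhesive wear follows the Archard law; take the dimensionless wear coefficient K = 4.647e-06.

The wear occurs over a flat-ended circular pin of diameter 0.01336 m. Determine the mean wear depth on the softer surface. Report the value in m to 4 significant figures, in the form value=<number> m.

value=4.261e-06 m

Intermediates appear rounded; every step runs at full precision, and rounded just once to 4 significant digits.
Contact area A = π·d²/4 = π·(0.01336 m)²/4 = 1.402e-04 m².
In SI base units, W = 18.03 N, H = 4.604e+08 Pa, K = 4.647e-06.
By Archard's law, V = K·W·L/H = 4.647e-06 · 18.03 · 3282 / 4.604e+08 = 5.973e-10 m³.
Mean depth h = V/A = 5.973e-10 / 1.402e-04 = 4.261e-06 m.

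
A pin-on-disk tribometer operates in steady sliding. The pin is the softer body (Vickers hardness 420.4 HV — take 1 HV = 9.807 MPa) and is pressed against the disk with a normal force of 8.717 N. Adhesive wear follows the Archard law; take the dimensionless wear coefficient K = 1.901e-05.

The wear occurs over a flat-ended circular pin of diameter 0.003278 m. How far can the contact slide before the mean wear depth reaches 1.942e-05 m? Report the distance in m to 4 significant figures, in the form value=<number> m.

value=4078 m

All arithmetic maintains full float precision — intermediates are shown rounded; a single final rounding: 4 significant figures.
Hardness H = 420.4 HV × 9.807 MPa/HV = 4123 MPa = 4.123e+09 Pa.
Contact area A = π·d²/4 = π·(0.003278 m)²/4 = 8.439e-06 m².
Collected in SI base units: W = 8.717 N, H = 4.123e+09 Pa, K = 1.901e-05.
At the depth limit, V_lim = h_lim·A = 1.942e-05 · 8.439e-06 = 1.639e-10 m³.
Sliding life L = V_lim·H/(K·W) = 1.639e-10 · 4.123e+09 / (1.901e-05 · 8.717) = 4078 m.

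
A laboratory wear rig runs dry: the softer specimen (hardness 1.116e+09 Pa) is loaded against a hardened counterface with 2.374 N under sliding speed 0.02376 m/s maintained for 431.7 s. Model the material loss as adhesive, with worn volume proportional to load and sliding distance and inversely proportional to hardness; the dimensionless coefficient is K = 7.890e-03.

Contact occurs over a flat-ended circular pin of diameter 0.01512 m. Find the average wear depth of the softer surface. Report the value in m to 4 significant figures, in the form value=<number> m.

The algebra holds exact precision; intermediate values are printed rounded — one last rounding to 4 significant figures.
Total distance L = v·t = 0.02376 m/s × 431.7 s = 10.26 m.
Contact area A = π·d²/4 = π·(0.01512 m)²/4 = 1.796e-04 m².
Expressed in SI base units: W = 2.374 N, H = 1.116e+09 Pa, K = 7.890e-03.
By Archard's law, V = K·W·L/H = 7.890e-03 · 2.374 · 10.26 / 1.116e+09 = 1.722e-10 m³.
Depth of wear h = V/A = 1.722e-10 / 1.796e-04 = 9.588e-07 m.

value=9.588e-07 m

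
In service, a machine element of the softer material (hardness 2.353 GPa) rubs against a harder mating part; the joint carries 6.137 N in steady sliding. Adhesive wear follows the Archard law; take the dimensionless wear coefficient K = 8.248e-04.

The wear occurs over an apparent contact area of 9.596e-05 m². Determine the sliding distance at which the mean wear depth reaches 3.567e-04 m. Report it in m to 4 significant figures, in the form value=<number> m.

The computation maintains full float precision — the intermediates are displayed rounded; a lone final rounding, at four significant digits.
Convert: Hardness H = 2.353 GPa = 2.353e+09 Pa.
Expressed in SI base units: W = 6.137 N, H = 2.353e+09 Pa, K = 8.248e-04.
Wearable volume V_lim = h_lim·A = 3.567e-04 · 9.596e-05 = 3.423e-08 m³.
So the life L = V_lim·H/(K·W) = 3.423e-08 · 2.353e+09 / (8.248e-04 · 6.137) = 1.591e+04 m.

value=1.591e+04 m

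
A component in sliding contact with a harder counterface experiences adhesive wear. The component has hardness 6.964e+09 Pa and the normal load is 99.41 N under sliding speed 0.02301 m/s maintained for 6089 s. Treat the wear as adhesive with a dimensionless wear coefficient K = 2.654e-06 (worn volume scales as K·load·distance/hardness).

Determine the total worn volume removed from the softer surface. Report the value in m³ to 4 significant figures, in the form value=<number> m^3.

value=5.308e-12 m^3

Intermediates appear rounded; all arithmetic keeps exact precision, and a single final rounding: four significant figures.
Convert: The distance L = v·t = 0.02301 m/s × 6089 s = 140.1 m.
SI base units throughout: W = 99.41 N, H = 6.964e+09 Pa, K = 2.654e-06.
Volume removed: V = K·W·L/H = 2.654e-06 · 99.41 · 140.1 / 6.964e+09 = 5.308e-12 m³.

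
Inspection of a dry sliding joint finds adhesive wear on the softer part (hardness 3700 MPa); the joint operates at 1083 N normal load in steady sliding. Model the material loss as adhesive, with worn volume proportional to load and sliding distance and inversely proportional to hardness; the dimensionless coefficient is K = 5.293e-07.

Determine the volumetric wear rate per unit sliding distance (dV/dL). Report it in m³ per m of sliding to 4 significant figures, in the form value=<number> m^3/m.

value=1.549e-13 m^3/m

Quoted intermediates are rounded; all arithmetic runs at full precision; a single final rounding, at 4 significant digits.
Convert: Hardness H = 3700 MPa = 3.700e+09 Pa.
Expressed in SI base units: W = 1083 N, H = 3.700e+09 Pa, K = 5.293e-07.
Volumetric rate dV/dL = K·W/H — distance-free: 5.293e-07 · 1083 / 3.700e+09 = 1.549e-13 m³/m.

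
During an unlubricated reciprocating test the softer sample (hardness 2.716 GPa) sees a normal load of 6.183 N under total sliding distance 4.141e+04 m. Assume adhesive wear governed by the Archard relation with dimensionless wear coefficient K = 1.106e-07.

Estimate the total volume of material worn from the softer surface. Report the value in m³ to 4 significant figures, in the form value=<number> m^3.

Intermediates appear rounded. The algebra runs at exact precision. Rounded just once to 4 significant figures.
Hardness H = 2.716 GPa = 2.716e+09 Pa.
As SI base values: W = 6.183 N, H = 2.716e+09 Pa, K = 1.106e-07.
By Archard's law, V = K·W·L/H = 1.106e-07 · 6.183 · 4.141e+04 / 2.716e+09 = 1.043e-11 m³.

value=1.043e-11 m^3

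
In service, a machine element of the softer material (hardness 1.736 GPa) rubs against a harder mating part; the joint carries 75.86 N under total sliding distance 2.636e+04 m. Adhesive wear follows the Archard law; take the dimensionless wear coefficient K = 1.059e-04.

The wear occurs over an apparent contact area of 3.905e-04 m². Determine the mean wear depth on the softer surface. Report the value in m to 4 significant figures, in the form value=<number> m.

value=3.124e-04 m

The intermediates are printed rounded; all working math keeps exact precision, and a lone final rounding: 4 significant digits.
Hardness H = 1.736 GPa = 1.736e+09 Pa.
Working in SI base units: W = 75.86 N, H = 1.736e+09 Pa, K = 1.059e-04.
The Archard volume V = K·W·L/H = 1.059e-04 · 75.86 · 2.636e+04 / 1.736e+09 = 1.220e-07 m³.
Average depth h = V/A = 1.220e-07 / 3.905e-04 = 3.124e-04 m.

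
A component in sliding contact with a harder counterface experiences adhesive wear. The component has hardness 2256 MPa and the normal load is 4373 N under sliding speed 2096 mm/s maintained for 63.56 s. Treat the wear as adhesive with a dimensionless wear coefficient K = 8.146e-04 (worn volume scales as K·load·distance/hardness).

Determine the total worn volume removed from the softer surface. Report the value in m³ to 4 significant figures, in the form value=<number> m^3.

The intermediates are printed rounded. All arithmetic maintains full float precision — a single final rounding to four significant digits.
Convert: Sliding speed v = 2096 mm/s = 2.096 m/s. Total distance L = v·t = 2.096 m/s × 63.56 s = 133.2 m.
Convert: Hardness H = 2256 MPa = 2.256e+09 Pa.
As SI base values: W = 4373 N, H = 2.256e+09 Pa, K = 8.146e-04.
Wear volume V = K·W·L/H = 8.146e-04 · 4373 · 133.2 / 2.256e+09 = 2.104e-07 m³.

value=2.104e-07 m^3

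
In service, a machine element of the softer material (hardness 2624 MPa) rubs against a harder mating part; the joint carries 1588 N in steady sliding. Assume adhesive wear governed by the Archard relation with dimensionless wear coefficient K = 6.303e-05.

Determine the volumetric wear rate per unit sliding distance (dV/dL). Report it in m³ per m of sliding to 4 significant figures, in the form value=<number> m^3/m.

value=3.814e-11 m^3/m

The intermediates are displayed rounded. Each operation maintains full float precision. Rounded once at the end, at 4 significant figures.
Hardness H = 2624 MPa = 2.624e+09 Pa.
Restated in SI base units: W = 1588 N, H = 2.624e+09 Pa, K = 6.303e-05.
Sliding wear rate dV/dL = K·W/H, per unit distance: 6.303e-05 · 1588 / 2.624e+09 = 3.814e-11 m³/m.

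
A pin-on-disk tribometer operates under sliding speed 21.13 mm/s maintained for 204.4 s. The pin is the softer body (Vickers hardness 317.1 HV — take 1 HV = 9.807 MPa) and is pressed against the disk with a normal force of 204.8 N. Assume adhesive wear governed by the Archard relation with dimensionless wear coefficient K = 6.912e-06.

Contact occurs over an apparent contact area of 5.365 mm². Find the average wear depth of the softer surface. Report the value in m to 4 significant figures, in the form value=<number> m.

The computation holds full precision — shown intermediates are rounded. Rounded just once: 4 significant digits.
Convert: Sliding speed v = 21.13 mm/s = 0.02113 m/s. The distance L = v·t = 0.02113 m/s × 204.4 s = 4.319 m.
Convert: Hardness H = 317.1 HV × 9.807 MPa/HV = 3110 MPa = 3.110e+09 Pa.
Convert: Contact area A = 5.365 mm² = 5.365e-06 m².
Restated in SI base units: W = 204.8 N, H = 3.110e+09 Pa, K = 6.912e-06.
Worn volume V = K·W·L/H = 6.912e-06 · 204.8 · 4.319 / 3.110e+09 = 1.966e-12 m³.
Mean wear depth h = V/A = 1.966e-12 / 5.365e-06 = 3.664e-07 m.

value=3.664e-07 m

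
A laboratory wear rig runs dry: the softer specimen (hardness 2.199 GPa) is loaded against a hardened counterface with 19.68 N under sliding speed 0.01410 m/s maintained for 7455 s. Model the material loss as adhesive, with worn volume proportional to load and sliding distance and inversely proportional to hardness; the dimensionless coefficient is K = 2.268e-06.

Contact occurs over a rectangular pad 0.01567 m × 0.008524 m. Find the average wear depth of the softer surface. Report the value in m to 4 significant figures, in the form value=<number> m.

Intermediate values are printed rounded. Each operation keeps exact precision, and a lone final rounding to 4 significant digits.
Distance covered L = v·t = 0.01410 m/s × 7455 s = 105.1 m.
Hardness H = 2.199 GPa = 2.199e+09 Pa.
Contact area A = 0.01567 m × 0.008524 m = 1.336e-04 m².
Working in SI base units: W = 19.68 N, H = 2.199e+09 Pa, K = 2.268e-06.
Wear volume V = K·W·L/H = 2.268e-06 · 19.68 · 105.1 / 2.199e+09 = 2.134e-12 m³.
Wear depth h = V/A = 2.134e-12 / 1.336e-04 = 1.597e-08 m.

value=1.597e-08 m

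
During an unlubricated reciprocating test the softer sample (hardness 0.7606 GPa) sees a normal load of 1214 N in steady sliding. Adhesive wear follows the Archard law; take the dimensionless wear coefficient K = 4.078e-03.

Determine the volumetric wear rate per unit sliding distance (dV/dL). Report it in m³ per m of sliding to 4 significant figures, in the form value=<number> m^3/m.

Each operation holds full float precision — the intermediates are shown rounded — a single final rounding to 4 significant figures.
Convert: Hardness H = 0.7606 GPa = 7.606e+08 Pa.
Working in SI base units: W = 1214 N, H = 7.606e+08 Pa, K = 4.078e-03.
The wear rate dV/dL = K·W/H (independent of L): 4.078e-03 · 1214 / 7.606e+08 = 6.509e-09 m³/m.

value=6.509e-09 m^3/m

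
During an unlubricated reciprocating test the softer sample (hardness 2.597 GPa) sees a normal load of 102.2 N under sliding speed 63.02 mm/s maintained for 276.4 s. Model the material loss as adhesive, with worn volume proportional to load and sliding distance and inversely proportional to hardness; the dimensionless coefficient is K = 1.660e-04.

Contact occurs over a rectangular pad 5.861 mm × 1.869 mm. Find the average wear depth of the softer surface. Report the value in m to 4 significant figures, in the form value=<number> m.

The algebra maintains full precision. Intermediate values are displayed rounded; rounded just once to four significant digits.
Sliding speed v = 63.02 mm/s = 0.06302 m/s. The distance L = v·t = 0.06302 m/s × 276.4 s = 17.42 m.
Hardness H = 2.597 GPa = 2.597e+09 Pa.
Pad sides 5.861 mm × 1.869 mm = 0.005861 m × 0.001869 m. Contact area A = 0.005861 m × 0.001869 m = 1.095e-05 m².
SI base units throughout: W = 102.2 N, H = 2.597e+09 Pa, K = 1.660e-04.
Volume removed: V = K·W·L/H = 1.660e-04 · 102.2 · 17.42 / 2.597e+09 = 1.138e-10 m³.
Wear depth h = V/A = 1.138e-10 / 1.095e-05 = 1.039e-05 m.

value=1.039e-05 m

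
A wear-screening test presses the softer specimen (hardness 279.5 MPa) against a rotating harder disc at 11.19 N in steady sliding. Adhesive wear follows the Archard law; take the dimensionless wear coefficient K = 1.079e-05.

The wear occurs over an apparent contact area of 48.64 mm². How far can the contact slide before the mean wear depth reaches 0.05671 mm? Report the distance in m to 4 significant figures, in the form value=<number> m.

Intermediate values are shown rounded — all arithmetic maintains full precision, and one final rounding to 4 significant figures.
Convert: Hardness H = 279.5 MPa = 2.795e+08 Pa.
Convert: Contact area A = 48.64 mm² = 4.864e-05 m².
Convert: Depth limit h_lim = 0.05671 mm = 5.671e-05 m.
In SI base units, W = 11.19 N, H = 2.795e+08 Pa, K = 1.079e-05.
Volume at the limit: V_lim = h_lim·A = 5.671e-05 · 4.864e-05 = 2.758e-09 m³.
So the life L = V_lim·H/(K·W) = 2.758e-09 · 2.795e+08 / (1.079e-05 · 11.19) = 6385 m.

value=6385 m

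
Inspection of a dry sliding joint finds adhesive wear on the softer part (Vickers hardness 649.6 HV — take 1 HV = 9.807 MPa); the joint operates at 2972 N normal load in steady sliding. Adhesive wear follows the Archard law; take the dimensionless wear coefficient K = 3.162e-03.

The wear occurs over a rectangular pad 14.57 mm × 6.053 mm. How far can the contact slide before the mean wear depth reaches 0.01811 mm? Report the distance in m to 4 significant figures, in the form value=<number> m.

value=1.083 m

All arithmetic carries full precision, and the intermediates are shown rounded — one last rounding, at four significant figures.
Convert: Hardness H = 649.6 HV × 9.807 MPa/HV = 6371 MPa = 6.371e+09 Pa.
Convert: Pad sides 14.57 mm × 6.053 mm = 0.01457 m × 0.006053 m. Contact area A = 0.01457 m × 0.006053 m = 8.819e-05 m².
Convert: Depth limit h_lim = 0.01811 mm = 1.811e-05 m.
In SI base units: W = 2972 N, H = 6.371e+09 Pa, K = 3.162e-03.
Limit volume V_lim = h_lim·A = 1.811e-05 · 8.819e-05 = 1.597e-09 m³.
So the life L = V_lim·H/(K·W) = 1.597e-09 · 6.371e+09 / (3.162e-03 · 2972) = 1.083 m.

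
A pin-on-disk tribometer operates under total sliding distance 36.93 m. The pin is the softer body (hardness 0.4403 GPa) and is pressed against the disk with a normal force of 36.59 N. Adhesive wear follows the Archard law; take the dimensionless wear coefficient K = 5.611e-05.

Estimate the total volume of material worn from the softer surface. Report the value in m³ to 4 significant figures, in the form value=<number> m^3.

Every step runs at exact precision, and displayed values are rounded; rounded just once to 4 significant figures.
Convert: Hardness H = 0.4403 GPa = 4.403e+08 Pa.
Working in SI base units: W = 36.59 N, H = 4.403e+08 Pa, K = 5.611e-05.
Worn volume V = K·W·L/H = 5.611e-05 · 36.59 · 36.93 / 4.403e+08 = 1.722e-10 m³.

value=1.722e-10 m^3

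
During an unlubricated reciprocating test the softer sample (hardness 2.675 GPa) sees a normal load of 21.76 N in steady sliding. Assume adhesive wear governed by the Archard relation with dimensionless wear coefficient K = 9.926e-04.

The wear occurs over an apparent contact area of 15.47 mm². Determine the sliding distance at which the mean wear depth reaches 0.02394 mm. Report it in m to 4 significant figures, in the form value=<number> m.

Intermediates are shown rounded; each operation keeps full float precision — a single final rounding, at four significant figures.
Convert: Hardness H = 2.675 GPa = 2.675e+09 Pa.
Convert: Contact area A = 15.47 mm² = 1.547e-05 m².
Convert: Depth limit h_lim = 0.02394 mm = 2.394e-05 m.
Working in SI base units: W = 21.76 N, H = 2.675e+09 Pa, K = 9.926e-04.
Permissible volume V_lim = h_lim·A = 2.394e-05 · 1.547e-05 = 3.704e-10 m³.
Inverting, life L = V_lim·H/(K·W) = 3.704e-10 · 2.675e+09 / (9.926e-04 · 21.76) = 45.87 m.

value=45.87 m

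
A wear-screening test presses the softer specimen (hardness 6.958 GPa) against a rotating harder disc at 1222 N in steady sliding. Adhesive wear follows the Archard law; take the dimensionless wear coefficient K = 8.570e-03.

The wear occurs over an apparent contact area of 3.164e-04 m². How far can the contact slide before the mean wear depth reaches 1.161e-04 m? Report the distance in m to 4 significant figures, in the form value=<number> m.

Printed values are rounded; each operation holds exact precision — a lone final rounding to four significant figures.
Convert: Hardness H = 6.958 GPa = 6.958e+09 Pa.
Collected in SI base units: W = 1222 N, H = 6.958e+09 Pa, K = 8.570e-03.
Wearable volume V_lim = h_lim·A = 1.161e-04 · 3.164e-04 = 3.673e-08 m³.
Thus life L = V_lim·H/(K·W) = 3.673e-08 · 6.958e+09 / (8.570e-03 · 1222) = 24.41 m.

value=24.41 m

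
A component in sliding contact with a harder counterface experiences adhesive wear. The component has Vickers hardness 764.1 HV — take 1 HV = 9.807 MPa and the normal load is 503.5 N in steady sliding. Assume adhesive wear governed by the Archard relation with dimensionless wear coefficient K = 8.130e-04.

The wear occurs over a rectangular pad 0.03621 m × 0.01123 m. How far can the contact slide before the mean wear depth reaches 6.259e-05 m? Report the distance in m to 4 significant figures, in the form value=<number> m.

value=465.9 m

The intermediates appear rounded. Every step maintains full precision; a single final rounding to 4 significant digits.
Hardness H = 764.1 HV × 9.807 MPa/HV = 7494 MPa = 7.494e+09 Pa.
Contact area A = 0.03621 m × 0.01123 m = 4.066e-04 m².
SI base units throughout: W = 503.5 N, H = 7.494e+09 Pa, K = 8.130e-04.
Allowed volume V_lim = h_lim·A = 6.259e-05 · 4.066e-04 = 2.545e-08 m³.
Life L = V_lim·H/(K·W) = 2.545e-08 · 7.494e+09 / (8.130e-04 · 503.5) = 465.9 m.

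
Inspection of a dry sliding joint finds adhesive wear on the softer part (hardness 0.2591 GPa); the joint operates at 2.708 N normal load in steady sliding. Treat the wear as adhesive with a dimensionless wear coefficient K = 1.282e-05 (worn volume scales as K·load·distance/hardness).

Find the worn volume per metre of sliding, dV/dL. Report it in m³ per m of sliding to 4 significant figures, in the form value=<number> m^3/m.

Each operation carries exact precision — the intermediates are displayed rounded. Rounded just once: 4 significant digits.
Hardness H = 0.2591 GPa = 2.591e+08 Pa.
Collected in SI base units: W = 2.708 N, H = 2.591e+08 Pa, K = 1.282e-05.
Wear rate dV/dL = K·W/H (no L dependence): 1.282e-05 · 2.708 / 2.591e+08 = 1.340e-13 m³/m.

value=1.340e-13 m^3/m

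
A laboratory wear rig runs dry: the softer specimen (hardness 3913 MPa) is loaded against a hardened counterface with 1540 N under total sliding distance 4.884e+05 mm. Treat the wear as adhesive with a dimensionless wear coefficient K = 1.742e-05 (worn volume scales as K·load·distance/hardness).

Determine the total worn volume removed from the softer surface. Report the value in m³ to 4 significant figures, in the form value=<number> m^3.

value=3.348e-09 m^3

Every step keeps exact precision, and the intermediates are printed rounded. Rounded once at the end: 4 significant figures.
Convert: Distance L = 4.884e+05 mm = 488.4 m.
Convert: Hardness H = 3913 MPa = 3.913e+09 Pa.
In SI base units: W = 1540 N, H = 3.913e+09 Pa, K = 1.742e-05.
Archard relation: V = K·W·L/H = 1.742e-05 · 1540 · 488.4 / 3.913e+09 = 3.348e-09 m³.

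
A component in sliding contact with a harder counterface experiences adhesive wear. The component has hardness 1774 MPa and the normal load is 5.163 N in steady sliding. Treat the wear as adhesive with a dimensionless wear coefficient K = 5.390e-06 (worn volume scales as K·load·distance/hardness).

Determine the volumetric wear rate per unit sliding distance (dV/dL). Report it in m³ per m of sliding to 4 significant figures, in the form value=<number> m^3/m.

value=1.569e-14 m^3/m

Intermediates are displayed rounded — all working math keeps full precision; a single final rounding to four significant digits.
Convert: Hardness H = 1774 MPa = 1.774e+09 Pa.
Working in SI base units: W = 5.163 N, H = 1.774e+09 Pa, K = 5.390e-06.
Volumetric rate dV/dL = K·W/H — distance-free: 5.390e-06 · 5.163 / 1.774e+09 = 1.569e-14 m³/m.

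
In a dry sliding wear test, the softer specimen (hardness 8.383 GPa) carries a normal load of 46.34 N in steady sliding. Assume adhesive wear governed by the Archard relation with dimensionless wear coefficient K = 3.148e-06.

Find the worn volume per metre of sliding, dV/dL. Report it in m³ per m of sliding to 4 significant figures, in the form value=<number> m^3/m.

The intermediates appear rounded — all arithmetic runs at exact precision — one final rounding: 4 significant figures.
Convert: Hardness H = 8.383 GPa = 8.383e+09 Pa.
As SI base values: W = 46.34 N, H = 8.383e+09 Pa, K = 3.148e-06.
Wear rate dV/dL = K·W/H: 3.148e-06 · 46.34 / 8.383e+09 = 1.740e-14 m³/m.

value=1.740e-14 m^3/m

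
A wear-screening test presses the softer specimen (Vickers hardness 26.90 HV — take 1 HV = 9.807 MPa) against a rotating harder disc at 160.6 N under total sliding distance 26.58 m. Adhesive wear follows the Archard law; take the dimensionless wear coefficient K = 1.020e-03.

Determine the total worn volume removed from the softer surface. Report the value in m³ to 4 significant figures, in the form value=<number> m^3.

value=1.650e-08 m^3

The intermediates are displayed rounded — each operation keeps full float precision — a single final rounding: 4 significant figures.
Hardness H = 26.90 HV × 9.807 MPa/HV = 263.8 MPa = 2.638e+08 Pa.
In SI base units, W = 160.6 N, H = 2.638e+08 Pa, K = 1.020e-03.
Apply Archard: V = K·W·L/H = 1.020e-03 · 160.6 · 26.58 / 2.638e+08 = 1.650e-08 m³.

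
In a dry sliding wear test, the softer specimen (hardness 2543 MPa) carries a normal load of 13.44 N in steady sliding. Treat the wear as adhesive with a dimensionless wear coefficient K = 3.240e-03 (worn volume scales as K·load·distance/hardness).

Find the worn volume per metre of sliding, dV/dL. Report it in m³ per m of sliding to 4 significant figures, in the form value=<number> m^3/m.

value=1.712e-11 m^3/m

Intermediates appear rounded; all arithmetic holds exact precision. Rounded just once: four significant figures.
Convert: Hardness H = 2543 MPa = 2.543e+09 Pa.
In SI base units, W = 13.44 N, H = 2.543e+09 Pa, K = 3.240e-03.
Sliding wear rate dV/dL = K·W/H, per unit distance: 3.240e-03 · 13.44 / 2.543e+09 = 1.712e-11 m³/m.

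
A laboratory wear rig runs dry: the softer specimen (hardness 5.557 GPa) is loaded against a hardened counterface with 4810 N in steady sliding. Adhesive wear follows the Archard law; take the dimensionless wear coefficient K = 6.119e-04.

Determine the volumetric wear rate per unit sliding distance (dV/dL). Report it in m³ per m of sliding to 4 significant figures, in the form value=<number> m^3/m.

value=5.296e-10 m^3/m

Intermediate values are shown rounded; all arithmetic holds full float precision — rounded just once to 4 significant digits.
Convert: Hardness H = 5.557 GPa = 5.557e+09 Pa.
SI base units throughout: W = 4810 N, H = 5.557e+09 Pa, K = 6.119e-04.
Volumetric rate dV/dL = K·W/H: 6.119e-04 · 4810 / 5.557e+09 = 5.296e-10 m³/m.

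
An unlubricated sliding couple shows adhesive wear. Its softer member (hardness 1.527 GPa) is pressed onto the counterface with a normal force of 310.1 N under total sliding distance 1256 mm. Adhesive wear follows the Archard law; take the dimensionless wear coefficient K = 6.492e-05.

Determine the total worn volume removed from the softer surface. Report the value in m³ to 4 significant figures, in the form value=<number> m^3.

Intermediate values are printed rounded; the computation keeps exact precision — one last rounding: four significant figures.
Convert: Total distance L = 1256 mm = 1.256 m.
Convert: Hardness H = 1.527 GPa = 1.527e+09 Pa.
Working in SI base units: W = 310.1 N, H = 1.527e+09 Pa, K = 6.492e-05.
Volume removed: V = K·W·L/H = 6.492e-05 · 310.1 · 1.256 / 1.527e+09 = 1.656e-11 m³.

value=1.656e-11 m^3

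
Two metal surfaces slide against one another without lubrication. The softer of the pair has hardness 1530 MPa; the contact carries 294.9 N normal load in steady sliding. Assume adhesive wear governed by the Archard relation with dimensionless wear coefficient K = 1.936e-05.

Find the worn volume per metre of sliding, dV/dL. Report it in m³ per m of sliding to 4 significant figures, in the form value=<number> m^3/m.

value=3.732e-12 m^3/m

All working math carries exact precision, and intermediates are shown rounded — a single final rounding to 4 significant figures.
Convert: Hardness H = 1530 MPa = 1.530e+09 Pa.
Restated in SI base units: W = 294.9 N, H = 1.530e+09 Pa, K = 1.936e-05.
Sliding wear rate dV/dL = K·W/H — distance-free: 1.936e-05 · 294.9 / 1.530e+09 = 3.732e-12 m³/m.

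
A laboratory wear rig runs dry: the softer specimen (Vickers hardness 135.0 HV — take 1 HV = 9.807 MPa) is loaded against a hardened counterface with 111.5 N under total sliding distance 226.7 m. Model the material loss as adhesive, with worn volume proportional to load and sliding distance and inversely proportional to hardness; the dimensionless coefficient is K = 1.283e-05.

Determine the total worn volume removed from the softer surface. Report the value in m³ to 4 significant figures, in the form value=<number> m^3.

Quoted intermediates are rounded, and every step runs at exact precision, and rounded once at the end to four significant digits.
Convert: Hardness H = 135.0 HV × 9.807 MPa/HV = 1324 MPa = 1.324e+09 Pa.
Expressed in SI base units: W = 111.5 N, H = 1.324e+09 Pa, K = 1.283e-05.
Worn volume V = K·W·L/H = 1.283e-05 · 111.5 · 226.7 / 1.324e+09 = 2.450e-10 m³.

value=2.450e-10 m^3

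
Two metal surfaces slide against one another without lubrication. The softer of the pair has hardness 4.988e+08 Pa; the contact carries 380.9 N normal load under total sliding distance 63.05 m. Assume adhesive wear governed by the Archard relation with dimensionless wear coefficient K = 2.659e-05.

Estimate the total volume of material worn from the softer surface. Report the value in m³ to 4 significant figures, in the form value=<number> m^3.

All working math runs at exact precision, and intermediates are displayed rounded. Rounded just once: 4 significant figures.
Restated in SI base units: W = 380.9 N, H = 4.988e+08 Pa, K = 2.659e-05.
The Archard volume V = K·W·L/H = 2.659e-05 · 380.9 · 63.05 / 4.988e+08 = 1.280e-09 m³.

value=1.280e-09 m^3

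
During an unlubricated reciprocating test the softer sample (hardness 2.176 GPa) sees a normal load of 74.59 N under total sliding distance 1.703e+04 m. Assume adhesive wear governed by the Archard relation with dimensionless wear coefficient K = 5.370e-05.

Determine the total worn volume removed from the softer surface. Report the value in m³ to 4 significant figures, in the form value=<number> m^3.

value=3.135e-08 m^3

Printed values are rounded — every step holds exact precision. Rounded once at the end, at 4 significant digits.
Convert: Hardness H = 2.176 GPa = 2.176e+09 Pa.
Working in SI base units: W = 74.59 N, H = 2.176e+09 Pa, K = 5.370e-05.
Volume removed: V = K·W·L/H = 5.370e-05 · 74.59 · 1.703e+04 / 2.176e+09 = 3.135e-08 m³.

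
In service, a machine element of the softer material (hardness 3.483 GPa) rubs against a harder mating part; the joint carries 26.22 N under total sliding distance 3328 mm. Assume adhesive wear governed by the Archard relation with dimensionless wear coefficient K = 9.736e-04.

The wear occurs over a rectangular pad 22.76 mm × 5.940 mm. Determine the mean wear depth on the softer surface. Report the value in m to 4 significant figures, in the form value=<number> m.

value=1.804e-07 m

The intermediates are shown rounded — all arithmetic maintains full float precision. Rounded just once to four significant figures.
Convert: Distance covered L = 3328 mm = 3.328 m.
Convert: Hardness H = 3.483 GPa = 3.483e+09 Pa.
Convert: Pad sides 22.76 mm × 5.940 mm = 0.02276 m × 0.005940 m. Contact area A = 0.02276 m × 0.005940 m = 1.352e-04 m².
In SI base units: W = 26.22 N, H = 3.483e+09 Pa, K = 9.736e-04.
The Archard volume V = K·W·L/H = 9.736e-04 · 26.22 · 3.328 / 3.483e+09 = 2.439e-11 m³.
Depth h = V/A = 2.439e-11 / 1.352e-04 = 1.804e-07 m.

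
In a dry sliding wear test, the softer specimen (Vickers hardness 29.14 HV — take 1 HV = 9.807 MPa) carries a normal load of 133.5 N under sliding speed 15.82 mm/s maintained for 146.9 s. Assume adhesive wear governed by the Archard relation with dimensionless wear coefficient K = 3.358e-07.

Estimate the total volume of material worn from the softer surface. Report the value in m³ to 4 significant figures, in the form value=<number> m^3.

value=3.646e-13 m^3

Intermediate values appear rounded — every step maintains exact precision — one final rounding to 4 significant figures.
Sliding speed v = 15.82 mm/s = 0.01582 m/s. Path length L = v·t = 0.01582 m/s × 146.9 s = 2.324 m.
Hardness H = 29.14 HV × 9.807 MPa/HV = 285.8 MPa = 2.858e+08 Pa.
Expressed in SI base units: W = 133.5 N, H = 2.858e+08 Pa, K = 3.358e-07.
Apply Archard: V = K·W·L/H = 3.358e-07 · 133.5 · 2.324 / 2.858e+08 = 3.646e-13 m³.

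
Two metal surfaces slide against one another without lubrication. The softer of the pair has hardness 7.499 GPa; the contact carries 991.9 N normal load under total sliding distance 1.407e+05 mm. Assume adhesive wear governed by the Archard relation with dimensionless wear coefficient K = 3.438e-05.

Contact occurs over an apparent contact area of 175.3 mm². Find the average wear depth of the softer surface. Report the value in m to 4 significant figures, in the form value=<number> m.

value=3.650e-06 m

Intermediate values appear rounded — each operation keeps full precision. Rounded once at the end to 4 significant digits.
Total distance L = 1.407e+05 mm = 140.7 m.
Hardness H = 7.499 GPa = 7.499e+09 Pa.
Contact area A = 175.3 mm² = 1.753e-04 m².
In SI base units, W = 991.9 N, H = 7.499e+09 Pa, K = 3.438e-05.
By Archard's law, V = K·W·L/H = 3.438e-05 · 991.9 · 140.7 / 7.499e+09 = 6.398e-10 m³.
Wear depth h = V/A = 6.398e-10 / 1.753e-04 = 3.650e-06 m.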